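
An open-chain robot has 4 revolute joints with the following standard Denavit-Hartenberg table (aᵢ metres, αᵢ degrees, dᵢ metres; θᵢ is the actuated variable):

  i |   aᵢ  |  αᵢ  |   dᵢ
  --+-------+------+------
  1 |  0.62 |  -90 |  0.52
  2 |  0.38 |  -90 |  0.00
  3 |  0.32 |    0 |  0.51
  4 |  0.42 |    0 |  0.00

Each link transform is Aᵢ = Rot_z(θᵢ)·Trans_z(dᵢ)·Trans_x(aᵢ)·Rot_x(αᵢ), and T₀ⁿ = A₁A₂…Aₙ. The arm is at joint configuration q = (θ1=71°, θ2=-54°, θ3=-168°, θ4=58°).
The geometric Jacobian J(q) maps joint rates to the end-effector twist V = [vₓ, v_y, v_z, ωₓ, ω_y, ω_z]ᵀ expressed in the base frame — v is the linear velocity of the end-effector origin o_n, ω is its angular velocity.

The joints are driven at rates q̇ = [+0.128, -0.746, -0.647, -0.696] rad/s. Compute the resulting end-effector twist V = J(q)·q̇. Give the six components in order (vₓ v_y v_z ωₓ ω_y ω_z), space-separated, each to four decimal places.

0.2134 -0.2067 -0.1895 0.3516 -1.2702 0.9174

o_n = [-0.1146, 1.0839, 0.1582]
J₁: ẑ×o_n = [-1.0839, -0.1146, 0.0000], ω = ẑ
J2: z=[-0.9455, 0.3256, 0.0000] o=[0.2019, 0.5862, 0.5200] → [-0.1178, -0.3421, -0.3675, -0.9455, 0.3256, 0.0000]
J3: z=[0.2634, 0.7649, -0.5878] o=[0.2746, 0.7974, 0.8274] → [-0.3435, 0.4050, 0.3731, 0.2634, 0.7649, -0.5878]
J4: z=[0.2634, 0.7649, -0.5878] o=[0.2861, 1.0352, 0.2744] → [-0.0603, 0.2661, 0.3193, 0.2634, 0.7649, -0.5878]
V = J·q̇ = [0.2134, -0.2067, -0.1895, 0.3516, -1.2702, 0.9174]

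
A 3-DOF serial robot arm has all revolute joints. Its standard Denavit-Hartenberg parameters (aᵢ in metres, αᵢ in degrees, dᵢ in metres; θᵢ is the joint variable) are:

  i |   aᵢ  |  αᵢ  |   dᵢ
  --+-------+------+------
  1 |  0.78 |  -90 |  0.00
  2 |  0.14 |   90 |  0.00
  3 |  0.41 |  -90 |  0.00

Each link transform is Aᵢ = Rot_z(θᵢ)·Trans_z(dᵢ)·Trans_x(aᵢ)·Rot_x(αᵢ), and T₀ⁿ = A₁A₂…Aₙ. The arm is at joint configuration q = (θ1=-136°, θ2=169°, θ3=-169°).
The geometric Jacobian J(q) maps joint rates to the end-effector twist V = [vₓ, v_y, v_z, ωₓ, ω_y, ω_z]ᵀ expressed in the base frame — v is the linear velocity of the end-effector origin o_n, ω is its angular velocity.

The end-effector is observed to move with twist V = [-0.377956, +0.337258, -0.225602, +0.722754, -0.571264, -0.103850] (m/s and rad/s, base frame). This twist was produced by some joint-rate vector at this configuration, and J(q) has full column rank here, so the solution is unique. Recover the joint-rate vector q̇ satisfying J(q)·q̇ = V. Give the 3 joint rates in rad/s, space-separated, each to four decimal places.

-0.7370 0.9130 -0.6450

o_n = [-0.8008, -0.6645, 0.0501]
J₁: ẑ×o_n = [0.6645, -0.8008, 0.0000], ω = ẑ
J2: z=[0.6947, -0.7193, 0.0000] o=[-0.5611, -0.5418, 0.0000] → [-0.0360, -0.0348, -0.2576, 0.6947, -0.7193, 0.0000]
J3: z=[-0.1373, -0.1325, -0.9816] o=[-0.4622, -0.4464, -0.0267] → [-0.2243, 0.3429, -0.0149, -0.1373, -0.1325, -0.9816]
q̇ = J⁺·V = [-0.7370, 0.9130, -0.6450]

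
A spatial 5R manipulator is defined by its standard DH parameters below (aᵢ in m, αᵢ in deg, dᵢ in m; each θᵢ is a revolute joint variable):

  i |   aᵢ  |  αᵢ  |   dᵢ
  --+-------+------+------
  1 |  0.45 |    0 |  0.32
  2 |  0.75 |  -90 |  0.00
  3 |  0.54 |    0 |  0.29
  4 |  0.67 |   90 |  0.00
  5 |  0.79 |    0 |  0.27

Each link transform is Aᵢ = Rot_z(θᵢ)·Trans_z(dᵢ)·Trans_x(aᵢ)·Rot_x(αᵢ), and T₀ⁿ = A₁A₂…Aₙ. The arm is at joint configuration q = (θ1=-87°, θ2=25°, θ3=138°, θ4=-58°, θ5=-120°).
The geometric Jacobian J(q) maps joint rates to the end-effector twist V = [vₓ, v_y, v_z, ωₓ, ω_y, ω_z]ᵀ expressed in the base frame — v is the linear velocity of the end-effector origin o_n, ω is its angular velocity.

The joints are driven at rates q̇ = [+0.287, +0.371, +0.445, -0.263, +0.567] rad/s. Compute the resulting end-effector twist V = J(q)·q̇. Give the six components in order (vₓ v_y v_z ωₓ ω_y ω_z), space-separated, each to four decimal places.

0.3748 -0.0043 -0.2605 0.4228 -0.4076 0.7565

o_n = [-0.0135, -1.2193, -0.2653]
J₁: ẑ×o_n = [1.2193, -0.0135, 0.0000], ω = ẑ
J2: z=[0.0000, 0.0000, 1.0000] o=[0.0236, -0.4494, 0.3200] → [0.7699, -0.0371, 0.0000, 0.0000, 0.0000, 1.0000]
J3: z=[0.8829, 0.4695, 0.0000] o=[0.3757, -1.1116, 0.3200] → [-0.2748, 0.5168, 0.0876, 0.8829, 0.4695, 0.0000]
J4: z=[0.8829, 0.4695, 0.0000] o=[0.4433, -0.6211, -0.0413] → [-0.1051, 0.1977, -0.3137, 0.8829, 0.4695, 0.0000]
J5: z=[0.4623, -0.8695, 0.1736] o=[0.4979, -0.7238, -0.7012] → [-0.2930, -0.2903, -0.6738, 0.4623, -0.8695, 0.1736]
V = J·q̇ = [0.3748, -0.0043, -0.2605, 0.4228, -0.4076, 0.7565]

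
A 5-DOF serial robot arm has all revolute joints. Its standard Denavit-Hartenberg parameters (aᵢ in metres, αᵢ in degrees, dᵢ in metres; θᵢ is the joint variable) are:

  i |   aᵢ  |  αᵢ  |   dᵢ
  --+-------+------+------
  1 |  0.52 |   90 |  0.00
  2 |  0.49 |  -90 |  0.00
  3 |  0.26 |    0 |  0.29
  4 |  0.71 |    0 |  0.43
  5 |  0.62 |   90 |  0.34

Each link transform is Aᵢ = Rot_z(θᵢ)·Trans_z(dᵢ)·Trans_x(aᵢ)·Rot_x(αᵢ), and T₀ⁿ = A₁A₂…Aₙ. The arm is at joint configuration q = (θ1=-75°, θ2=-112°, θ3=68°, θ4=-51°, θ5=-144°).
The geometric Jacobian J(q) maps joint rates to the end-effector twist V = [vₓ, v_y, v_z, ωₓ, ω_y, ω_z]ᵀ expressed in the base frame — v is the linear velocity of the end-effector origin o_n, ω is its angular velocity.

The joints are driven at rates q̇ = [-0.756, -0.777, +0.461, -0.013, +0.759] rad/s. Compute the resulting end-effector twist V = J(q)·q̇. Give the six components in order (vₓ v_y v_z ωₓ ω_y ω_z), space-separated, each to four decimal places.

o_n = [0.2574, -1.1404, -1.2253]
J₁: ẑ×o_n = [1.1404, 0.2574, -0.0000], ω = ẑ
J2: z=[-0.9659, -0.2588, 0.0000] o=[0.1346, -0.5023, 0.0000] → [0.3171, -1.1835, 0.6482, -0.9659, -0.2588, 0.0000]
J3: z=[0.2400, -0.8956, -0.3746] o=[0.0871, -0.3250, -0.4543] → [0.3850, 0.1212, -0.0431, 0.2400, -0.8956, -0.3746]
J4: z=[0.2400, -0.8956, -0.3746] o=[0.3801, -0.4871, -0.6533] → [0.2675, 0.1832, -0.2666, 0.2400, -0.8956, -0.3746]
J5: z=[0.2400, -0.8956, -0.3746] o=[0.6179, -0.5728, -1.4439] → [-0.4084, 0.0826, -0.4591, 0.2400, -0.8956, -0.3746]
V = J·q̇ = [-1.2446, 0.8412, -0.8685, 1.0402, -0.8799, -1.2082]

-1.2446 0.8412 -0.8685 1.0402 -0.8799 -1.2082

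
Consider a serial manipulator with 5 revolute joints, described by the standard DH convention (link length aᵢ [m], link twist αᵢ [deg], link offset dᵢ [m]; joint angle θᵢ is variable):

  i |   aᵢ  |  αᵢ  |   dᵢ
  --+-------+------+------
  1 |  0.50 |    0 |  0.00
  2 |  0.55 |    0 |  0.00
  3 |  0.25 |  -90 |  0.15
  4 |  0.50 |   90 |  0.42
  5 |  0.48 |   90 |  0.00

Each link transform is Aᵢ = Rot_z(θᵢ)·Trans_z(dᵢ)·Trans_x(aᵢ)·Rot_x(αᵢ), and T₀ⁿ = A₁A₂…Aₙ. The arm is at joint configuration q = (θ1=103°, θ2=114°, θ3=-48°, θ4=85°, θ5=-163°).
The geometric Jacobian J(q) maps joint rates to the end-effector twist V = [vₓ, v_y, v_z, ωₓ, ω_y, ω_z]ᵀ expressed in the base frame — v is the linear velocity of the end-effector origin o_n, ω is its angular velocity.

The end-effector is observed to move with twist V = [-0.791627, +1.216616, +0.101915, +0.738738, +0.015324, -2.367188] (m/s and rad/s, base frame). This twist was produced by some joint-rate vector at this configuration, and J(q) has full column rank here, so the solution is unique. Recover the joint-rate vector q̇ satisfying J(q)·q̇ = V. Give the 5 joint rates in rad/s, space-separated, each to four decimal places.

o_n = [-0.8540, -0.0700, 0.1092]
J₁: ẑ×o_n = [0.0700, -0.8540, 0.0000], ω = ẑ
J2: z=[0.0000, 0.0000, 1.0000] o=[-0.1125, 0.4872, 0.0000] → [0.5571, -0.7415, 0.0000, 0.0000, 0.0000, 1.0000]
J3: z=[0.0000, 0.0000, 1.0000] o=[-0.5517, 0.1562, 0.0000] → [0.2261, -0.3023, 0.0000, 0.0000, 0.0000, 1.0000]
J4: z=[-0.1908, -0.9816, 0.0000] o=[-0.7971, 0.2039, 0.1500] → [0.0401, -0.0078, -0.0036, -0.1908, -0.9816, 0.0000]
J5: z=[-0.9779, 0.1901, 0.0872] o=[-0.9200, -0.2001, -0.3481] → [0.0756, 0.4529, -0.1398, -0.9779, 0.1901, 0.0872]
q̇ = J⁺·V = [-0.7500, -0.9870, -0.5670, -0.1560, -0.7250]

-0.7500 -0.9870 -0.5670 -0.1560 -0.7250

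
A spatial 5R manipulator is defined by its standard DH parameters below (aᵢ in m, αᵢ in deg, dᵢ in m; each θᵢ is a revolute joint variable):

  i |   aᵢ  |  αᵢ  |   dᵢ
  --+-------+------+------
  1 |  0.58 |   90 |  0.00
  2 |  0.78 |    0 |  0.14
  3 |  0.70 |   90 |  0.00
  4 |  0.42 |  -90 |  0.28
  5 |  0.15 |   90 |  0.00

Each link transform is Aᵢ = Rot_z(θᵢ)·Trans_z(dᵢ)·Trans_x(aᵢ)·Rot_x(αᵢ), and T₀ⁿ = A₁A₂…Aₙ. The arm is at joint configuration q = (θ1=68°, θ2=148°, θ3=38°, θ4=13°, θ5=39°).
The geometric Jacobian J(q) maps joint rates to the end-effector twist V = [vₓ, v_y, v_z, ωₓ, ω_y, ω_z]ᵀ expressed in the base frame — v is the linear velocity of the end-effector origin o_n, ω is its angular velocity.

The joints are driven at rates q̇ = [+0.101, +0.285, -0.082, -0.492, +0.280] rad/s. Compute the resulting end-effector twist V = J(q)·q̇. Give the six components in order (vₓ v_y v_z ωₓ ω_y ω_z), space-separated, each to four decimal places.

-0.1705 -0.0746 -0.4753 0.4839 -0.0725 -0.3817

o_n = [-0.2516, -1.3188, 0.4701]
J₁: ẑ×o_n = [1.3188, -0.2516, 0.0000], ω = ẑ
J2: z=[0.9272, -0.3746, 0.0000] o=[0.2173, 0.5378, 0.0000] → [-0.1761, -0.4359, -1.8970, 0.9272, -0.3746, 0.0000]
J3: z=[0.9272, -0.3746, 0.0000] o=[0.0993, -0.1280, 0.4133] → [-0.0213, -0.0526, -1.2355, 0.9272, -0.3746, 0.0000]
J4: z=[-0.0392, -0.0969, 0.9945] o=[-0.1615, -0.7735, 0.3402] → [0.5297, -0.0846, 0.0126, -0.0392, -0.0969, 0.9945]
J5: z=[0.9872, -0.1576, 0.0235] o=[-0.2373, -1.2134, 0.5759] → [0.0191, 0.1041, -0.1063, 0.9872, -0.1576, 0.0235]
V = J·q̇ = [-0.1705, -0.0746, -0.4753, 0.4839, -0.0725, -0.3817]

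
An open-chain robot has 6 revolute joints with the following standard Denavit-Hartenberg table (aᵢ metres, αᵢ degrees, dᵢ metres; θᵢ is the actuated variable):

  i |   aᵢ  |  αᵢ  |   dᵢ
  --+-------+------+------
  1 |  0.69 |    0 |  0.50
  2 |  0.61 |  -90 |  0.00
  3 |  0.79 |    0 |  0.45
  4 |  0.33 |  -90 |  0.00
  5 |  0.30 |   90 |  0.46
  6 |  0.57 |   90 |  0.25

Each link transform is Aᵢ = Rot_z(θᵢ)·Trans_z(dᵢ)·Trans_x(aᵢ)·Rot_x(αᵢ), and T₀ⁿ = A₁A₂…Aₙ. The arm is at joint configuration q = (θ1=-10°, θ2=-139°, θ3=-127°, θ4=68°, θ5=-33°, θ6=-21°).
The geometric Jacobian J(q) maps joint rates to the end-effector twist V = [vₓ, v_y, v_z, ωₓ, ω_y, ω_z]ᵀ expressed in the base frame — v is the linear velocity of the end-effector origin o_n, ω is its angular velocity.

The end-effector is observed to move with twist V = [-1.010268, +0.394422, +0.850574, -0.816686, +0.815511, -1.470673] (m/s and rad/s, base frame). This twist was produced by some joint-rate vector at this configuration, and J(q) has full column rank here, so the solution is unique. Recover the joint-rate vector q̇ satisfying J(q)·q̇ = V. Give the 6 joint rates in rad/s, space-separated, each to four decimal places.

o_n = [0.5558, -1.4925, 1.7636]
J₁: ẑ×o_n = [1.4925, 0.5558, -0.0000], ω = ẑ
J2: z=[0.0000, 0.0000, 1.0000] o=[0.6795, -0.1198, 0.5000] → [1.3727, -0.1237, 0.0000, 0.0000, 0.0000, 1.0000]
J3: z=[0.5150, -0.8572, 0.0000] o=[0.1566, -0.4340, 0.5000] → [-1.0831, -0.6508, -0.2030, 0.5150, -0.8572, 0.0000]
J4: z=[0.5150, -0.8572, 0.0000] o=[0.7959, -0.5748, 1.1309] → [-0.5423, -0.3258, -0.6785, 0.5150, -0.8572, 0.0000]
J5: z=[-0.7347, -0.4415, -0.5150] o=[0.6503, -0.6624, 1.4138] → [-0.5820, 0.3057, 0.5682, -0.7347, -0.4415, -0.5150]
J6: z=[0.6724, -0.5744, -0.4668] o=[0.2854, -1.0723, 1.3925] → [-0.4093, -0.3757, -0.1272, 0.6724, -0.5744, -0.4668]
q̇ = J⁺·V = [-0.5490, -0.6130, -0.4910, -0.8140, 0.3990, 0.2210]

-0.5490 -0.6130 -0.4910 -0.8140 0.3990 0.2210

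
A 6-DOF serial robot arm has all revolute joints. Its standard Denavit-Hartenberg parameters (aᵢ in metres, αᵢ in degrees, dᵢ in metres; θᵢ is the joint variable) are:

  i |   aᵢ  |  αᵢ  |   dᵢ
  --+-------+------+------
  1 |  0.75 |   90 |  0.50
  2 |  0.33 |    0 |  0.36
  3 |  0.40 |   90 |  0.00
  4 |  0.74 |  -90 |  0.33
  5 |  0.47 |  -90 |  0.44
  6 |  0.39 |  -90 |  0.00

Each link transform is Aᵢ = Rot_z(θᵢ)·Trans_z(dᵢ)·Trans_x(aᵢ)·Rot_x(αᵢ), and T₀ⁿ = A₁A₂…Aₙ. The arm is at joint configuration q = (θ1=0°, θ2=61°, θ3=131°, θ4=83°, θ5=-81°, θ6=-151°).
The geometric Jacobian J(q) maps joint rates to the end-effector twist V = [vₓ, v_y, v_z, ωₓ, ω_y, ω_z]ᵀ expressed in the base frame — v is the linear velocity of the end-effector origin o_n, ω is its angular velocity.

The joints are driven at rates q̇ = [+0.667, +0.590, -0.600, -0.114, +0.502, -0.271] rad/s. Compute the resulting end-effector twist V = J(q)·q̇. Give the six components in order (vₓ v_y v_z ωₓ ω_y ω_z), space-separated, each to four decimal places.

0.4525 0.5247 -0.0055 0.5342 0.2145 0.7073

o_n = [0.9438, -1.1912, 1.2633]
J₁: ẑ×o_n = [1.1912, 0.9438, -0.0000], ω = ẑ
J2: z=[0.0000, -1.0000, 0.0000] o=[0.7500, 0.0000, 0.5000] → [-0.7633, 0.0000, 0.1938, 0.0000, -1.0000, 0.0000]
J3: z=[0.0000, -1.0000, 0.0000] o=[0.9100, -0.3600, 0.7886] → [-0.4747, 0.0000, 0.0338, 0.0000, -1.0000, 0.0000]
J4: z=[-0.2079, -0.0000, 0.9781] o=[0.5187, -0.3600, 0.7055] → [0.8130, 0.5317, 0.1728, -0.2079, -0.0000, 0.9781]
J5: z=[0.9709, -0.1219, 0.2064] o=[0.3619, -1.0945, 1.0095] → [-0.0110, -0.1264, -0.0229, 0.9709, -0.1219, 0.2064]
J6: z=[-0.0852, -0.9803, -0.1780] o=[0.6838, -1.2211, 1.5525] → [0.2888, -0.0709, 0.2523, -0.0852, -0.9803, -0.1780]
V = J·q̇ = [0.4525, 0.5247, -0.0055, 0.5342, 0.2145, 0.7073]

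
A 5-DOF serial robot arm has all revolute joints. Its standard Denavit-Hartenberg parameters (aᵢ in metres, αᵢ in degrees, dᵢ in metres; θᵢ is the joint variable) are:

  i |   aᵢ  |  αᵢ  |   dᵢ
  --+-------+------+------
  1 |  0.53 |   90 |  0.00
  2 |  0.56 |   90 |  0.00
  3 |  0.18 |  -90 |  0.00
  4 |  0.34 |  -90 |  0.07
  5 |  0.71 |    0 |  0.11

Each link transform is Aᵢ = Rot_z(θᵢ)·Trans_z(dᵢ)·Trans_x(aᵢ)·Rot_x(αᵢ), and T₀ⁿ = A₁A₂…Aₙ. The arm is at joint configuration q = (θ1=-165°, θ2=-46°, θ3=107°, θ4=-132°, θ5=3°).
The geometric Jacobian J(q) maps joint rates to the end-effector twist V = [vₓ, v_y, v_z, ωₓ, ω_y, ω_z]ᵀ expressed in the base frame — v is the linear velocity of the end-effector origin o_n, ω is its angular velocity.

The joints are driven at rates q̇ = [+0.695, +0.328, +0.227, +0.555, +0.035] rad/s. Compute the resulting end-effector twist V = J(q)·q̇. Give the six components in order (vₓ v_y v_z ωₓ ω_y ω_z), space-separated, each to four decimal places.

0.1436 0.2702 -0.2776 0.4859 0.3275 0.9083

o_n = [-0.2487, -0.5124, -1.0655]
J₁: ẑ×o_n = [0.5124, -0.2487, 0.0000], ω = ẑ
J2: z=[-0.2588, 0.9659, 0.0000] o=[-0.5119, -0.1372, 0.0000] → [-1.0292, -0.2758, -0.1571, -0.2588, 0.9659, 0.0000]
J3: z=[0.6948, 0.1862, -0.6947] o=[-0.8877, -0.2379, -0.4028] → [-0.3141, 0.0166, -0.3097, 0.6948, 0.1862, -0.6947]
J4: z=[0.7173, -0.1105, 0.6879] o=[-0.8969, -0.0621, -0.3650] → [0.3871, 0.9484, -0.2514, 0.7173, -0.1105, 0.6879]
J5: z=[0.4268, 0.8501, -0.3085] o=[-0.6595, -0.2449, -0.5402] → [-0.5291, 0.0975, -0.4633, 0.4268, 0.8501, -0.3085]
V = J·q̇ = [0.1436, 0.2702, -0.2776, 0.4859, 0.3275, 0.9083]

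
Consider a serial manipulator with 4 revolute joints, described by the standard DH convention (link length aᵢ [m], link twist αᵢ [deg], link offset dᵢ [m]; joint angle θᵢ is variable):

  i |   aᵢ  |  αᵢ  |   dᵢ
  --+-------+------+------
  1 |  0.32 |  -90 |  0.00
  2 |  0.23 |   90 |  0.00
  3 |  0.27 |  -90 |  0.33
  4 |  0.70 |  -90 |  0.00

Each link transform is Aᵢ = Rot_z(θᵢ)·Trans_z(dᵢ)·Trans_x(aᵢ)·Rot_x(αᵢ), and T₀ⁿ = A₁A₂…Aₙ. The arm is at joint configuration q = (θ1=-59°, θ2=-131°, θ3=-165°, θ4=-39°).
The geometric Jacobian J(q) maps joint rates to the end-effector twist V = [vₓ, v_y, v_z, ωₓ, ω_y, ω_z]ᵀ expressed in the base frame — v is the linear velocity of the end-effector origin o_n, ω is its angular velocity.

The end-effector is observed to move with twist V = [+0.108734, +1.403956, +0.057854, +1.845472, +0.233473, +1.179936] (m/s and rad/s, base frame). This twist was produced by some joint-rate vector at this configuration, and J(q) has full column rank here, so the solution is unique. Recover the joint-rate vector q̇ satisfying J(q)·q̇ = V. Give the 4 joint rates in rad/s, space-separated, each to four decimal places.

o_n = [-0.1273, -0.1972, -0.9253]
J₁: ẑ×o_n = [0.1972, -0.1273, 0.0000], ω = ẑ
J2: z=[0.8572, 0.5150, 0.0000] o=[0.1648, -0.2743, 0.0000] → [-0.4766, 0.7932, 0.2166, 0.8572, 0.5150, 0.0000]
J3: z=[-0.3887, 0.6469, -0.6561] o=[0.0871, -0.1450, 0.1736] → [-0.7451, -0.2865, 0.1590, -0.3887, 0.6469, -0.6561]
J4: z=[-0.9154, -0.3519, 0.1953] o=[-0.0130, -0.1141, -0.2397] → [0.2575, -0.6499, 0.0358, -0.9154, -0.3519, 0.1953]
q̇ = J⁺·V = [0.7780, 0.9970, -0.8300, -0.7300]

0.7780 0.9970 -0.8300 -0.7300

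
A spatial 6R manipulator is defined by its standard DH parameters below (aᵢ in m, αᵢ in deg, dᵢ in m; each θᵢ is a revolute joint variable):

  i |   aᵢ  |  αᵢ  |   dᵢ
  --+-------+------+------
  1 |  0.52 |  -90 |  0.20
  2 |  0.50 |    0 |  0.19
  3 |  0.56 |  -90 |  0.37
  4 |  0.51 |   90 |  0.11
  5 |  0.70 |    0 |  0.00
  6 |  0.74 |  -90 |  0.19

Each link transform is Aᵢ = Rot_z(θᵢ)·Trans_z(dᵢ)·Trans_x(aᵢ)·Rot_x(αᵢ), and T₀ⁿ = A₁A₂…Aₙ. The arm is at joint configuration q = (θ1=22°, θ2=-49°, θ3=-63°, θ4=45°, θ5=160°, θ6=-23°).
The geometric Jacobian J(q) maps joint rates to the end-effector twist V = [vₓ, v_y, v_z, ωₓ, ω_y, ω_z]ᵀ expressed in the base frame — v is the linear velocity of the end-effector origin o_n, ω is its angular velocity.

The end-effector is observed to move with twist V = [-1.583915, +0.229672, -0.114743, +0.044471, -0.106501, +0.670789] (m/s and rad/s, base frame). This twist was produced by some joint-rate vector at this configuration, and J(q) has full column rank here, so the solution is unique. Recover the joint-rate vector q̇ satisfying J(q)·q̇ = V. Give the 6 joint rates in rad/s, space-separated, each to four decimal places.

0.2630 -0.2680 -0.2250 0.1540 0.8890 -0.3550

o_n = [1.0060, 1.6808, 1.0894]
J₁: ẑ×o_n = [-1.6808, 1.0060, 0.0000], ω = ẑ
J2: z=[-0.3746, 0.9272, 0.0000] o=[0.4821, 0.1948, 0.2000] → [0.8246, 0.3332, -1.0423, -0.3746, 0.9272, 0.0000]
J3: z=[-0.3746, 0.9272, 0.0000] o=[0.7151, 0.4938, 0.5774] → [0.4747, 0.1918, -0.7143, -0.3746, 0.9272, 0.0000]
J4: z=[0.8597, 0.3473, 0.3746] o=[0.3820, 0.7583, 1.0966] → [-0.3481, 0.2399, 0.5763, 0.8597, 0.3473, 0.3746]
J5: z=[-0.5105, 0.5564, 0.6556] o=[0.4864, 0.4116, 1.4721] → [-1.0451, 0.1452, -0.9370, -0.5105, 0.5564, 0.6556]
J6: z=[-0.5105, 0.5564, 0.6556] o=[0.6795, 0.9912, 1.1306] → [-0.4750, 0.1930, -0.5336, -0.5105, 0.5564, 0.6556]
q̇ = J⁺·V = [0.2630, -0.2680, -0.2250, 0.1540, 0.8890, -0.3550]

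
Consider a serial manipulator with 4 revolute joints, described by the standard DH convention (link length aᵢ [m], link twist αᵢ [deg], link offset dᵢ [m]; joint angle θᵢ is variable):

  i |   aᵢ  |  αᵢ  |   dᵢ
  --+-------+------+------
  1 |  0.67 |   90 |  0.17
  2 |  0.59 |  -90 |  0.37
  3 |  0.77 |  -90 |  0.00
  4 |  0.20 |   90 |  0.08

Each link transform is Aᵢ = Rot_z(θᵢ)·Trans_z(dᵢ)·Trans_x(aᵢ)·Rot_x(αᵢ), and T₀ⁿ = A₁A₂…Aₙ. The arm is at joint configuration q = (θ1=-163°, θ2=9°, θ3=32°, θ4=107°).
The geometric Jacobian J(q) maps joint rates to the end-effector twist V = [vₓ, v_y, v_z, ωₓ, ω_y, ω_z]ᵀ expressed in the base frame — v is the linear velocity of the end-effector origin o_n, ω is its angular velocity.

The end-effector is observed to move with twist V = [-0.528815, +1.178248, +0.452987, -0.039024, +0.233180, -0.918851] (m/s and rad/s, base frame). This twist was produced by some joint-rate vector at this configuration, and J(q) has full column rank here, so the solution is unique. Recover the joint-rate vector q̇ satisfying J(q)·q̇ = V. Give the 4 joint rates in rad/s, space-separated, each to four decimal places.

o_n = [-1.7346, -0.6086, 0.1612]
J₁: ẑ×o_n = [0.6086, -1.7346, 0.0000], ω = ẑ
J2: z=[-0.2924, 0.9563, 0.0000] o=[-0.6407, -0.1959, 0.1700] → [-0.0085, -0.0026, 1.1668, -0.2924, 0.9563, 0.0000]
J3: z=[0.1496, 0.0457, 0.9877] o=[-1.3062, -0.0124, 0.2623] → [0.5842, -0.4080, -0.0696, 0.1496, 0.0457, 0.9877]
J4: z=[0.7485, -0.6580, -0.0829] o=[-1.8037, -0.5912, 0.3644] → [0.1323, 0.1464, 0.0324, 0.7485, -0.6580, -0.0829]
q̇ = J⁺·V = [-0.5920, 0.3650, -0.3180, 0.1540]

-0.5920 0.3650 -0.3180 0.1540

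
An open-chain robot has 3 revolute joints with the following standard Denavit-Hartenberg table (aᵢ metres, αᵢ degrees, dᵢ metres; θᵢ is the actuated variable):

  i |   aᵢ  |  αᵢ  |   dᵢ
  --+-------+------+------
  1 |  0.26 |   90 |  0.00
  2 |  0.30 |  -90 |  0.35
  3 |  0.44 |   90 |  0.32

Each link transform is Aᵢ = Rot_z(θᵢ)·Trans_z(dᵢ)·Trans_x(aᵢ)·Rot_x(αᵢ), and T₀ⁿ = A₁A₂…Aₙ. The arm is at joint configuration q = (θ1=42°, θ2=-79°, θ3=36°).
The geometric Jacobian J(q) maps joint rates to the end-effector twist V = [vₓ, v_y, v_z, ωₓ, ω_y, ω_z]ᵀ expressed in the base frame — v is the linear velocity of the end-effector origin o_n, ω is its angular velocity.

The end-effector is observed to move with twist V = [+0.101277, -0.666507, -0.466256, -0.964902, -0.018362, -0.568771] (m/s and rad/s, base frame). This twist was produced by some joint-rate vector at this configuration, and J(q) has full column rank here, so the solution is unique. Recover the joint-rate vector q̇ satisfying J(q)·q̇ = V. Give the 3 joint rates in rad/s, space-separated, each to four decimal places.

o_n = [0.5808, 0.4000, -0.5829]
J₁: ẑ×o_n = [-0.4000, 0.5808, 0.0000], ω = ẑ
J2: z=[0.6691, -0.7431, 0.0000] o=[0.1932, 0.1740, 0.0000] → [0.4331, 0.3900, 0.4393, 0.6691, -0.7431, 0.0000]
J3: z=[0.7295, 0.6568, 0.1908] o=[0.4700, -0.0478, -0.2945] → [-0.2749, 0.2315, 0.2539, 0.7295, 0.6568, 0.1908]
q̇ = J⁺·V = [-0.4270, -0.6320, -0.7430]

-0.4270 -0.6320 -0.7430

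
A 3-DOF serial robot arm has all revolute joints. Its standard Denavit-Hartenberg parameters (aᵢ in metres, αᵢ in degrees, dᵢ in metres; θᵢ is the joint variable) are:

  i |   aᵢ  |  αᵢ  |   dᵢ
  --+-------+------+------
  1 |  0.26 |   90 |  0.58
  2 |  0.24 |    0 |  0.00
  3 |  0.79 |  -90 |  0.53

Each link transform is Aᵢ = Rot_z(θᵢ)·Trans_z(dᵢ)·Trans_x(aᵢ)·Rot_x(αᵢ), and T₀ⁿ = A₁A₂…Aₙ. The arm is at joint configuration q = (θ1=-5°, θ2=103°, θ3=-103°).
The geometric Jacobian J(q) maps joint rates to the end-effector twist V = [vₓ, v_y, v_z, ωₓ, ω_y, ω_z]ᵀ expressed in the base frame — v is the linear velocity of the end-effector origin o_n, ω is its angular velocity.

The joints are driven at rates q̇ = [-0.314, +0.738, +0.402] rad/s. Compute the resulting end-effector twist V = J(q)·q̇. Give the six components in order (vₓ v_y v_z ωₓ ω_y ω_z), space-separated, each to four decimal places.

-0.3650 -0.2820 0.8608 -0.0994 -1.1357 -0.3140

o_n = [0.9460, -0.6148, 0.8138]
J₁: ẑ×o_n = [0.6148, 0.9460, -0.0000], ω = ẑ
J2: z=[-0.0872, -0.9962, 0.0000] o=[0.2590, -0.0227, 0.5800] → [-0.2330, 0.0204, 0.7360, -0.0872, -0.9962, 0.0000]
J3: z=[-0.0872, -0.9962, 0.0000] o=[0.2052, -0.0180, 0.8138] → [0.0000, 0.0000, 0.7900, -0.0872, -0.9962, 0.0000]
V = J·q̇ = [-0.3650, -0.2820, 0.8608, -0.0994, -1.1357, -0.3140]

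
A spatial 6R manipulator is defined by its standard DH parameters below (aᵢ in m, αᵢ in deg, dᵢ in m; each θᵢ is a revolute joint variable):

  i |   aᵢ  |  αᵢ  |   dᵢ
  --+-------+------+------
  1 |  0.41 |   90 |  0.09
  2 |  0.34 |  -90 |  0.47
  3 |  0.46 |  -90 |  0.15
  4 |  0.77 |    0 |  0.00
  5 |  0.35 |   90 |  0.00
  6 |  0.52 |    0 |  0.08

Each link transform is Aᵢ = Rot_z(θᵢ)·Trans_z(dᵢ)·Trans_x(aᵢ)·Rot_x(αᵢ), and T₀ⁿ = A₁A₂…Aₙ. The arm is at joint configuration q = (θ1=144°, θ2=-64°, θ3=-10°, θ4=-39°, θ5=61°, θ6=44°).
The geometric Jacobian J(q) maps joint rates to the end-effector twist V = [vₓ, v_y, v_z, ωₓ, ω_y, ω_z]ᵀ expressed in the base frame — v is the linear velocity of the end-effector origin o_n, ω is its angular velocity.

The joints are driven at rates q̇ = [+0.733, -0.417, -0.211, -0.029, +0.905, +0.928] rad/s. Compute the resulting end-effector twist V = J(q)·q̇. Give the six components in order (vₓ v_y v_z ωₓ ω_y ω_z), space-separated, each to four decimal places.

o_n = [-1.1605, 1.3621, -1.6378]
J₁: ẑ×o_n = [-1.3621, -1.1605, 0.0000], ω = ẑ
J2: z=[0.5878, 0.8090, 0.0000] o=[-0.3317, 0.2410, 0.0900] → [-1.3978, 1.0156, 1.3295, 0.5878, 0.8090, 0.0000]
J3: z=[-0.7271, 0.5283, 0.4384] o=[-0.1760, 0.7088, -0.2156] → [-1.0377, -1.4657, 0.0451, -0.7271, 0.5283, 0.4384]
J4: z=[-0.6404, -0.7520, -0.1561] o=[-0.3988, 0.9694, -0.5570] → [0.8740, -0.5733, -0.8242, -0.6404, -0.7520, -0.1561]
J5: z=[-0.6404, -0.7520, -0.1561] o=[-0.8991, 1.4613, -0.8742] → [0.5587, -0.4482, -0.1330, -0.6404, -0.7520, -0.1561]
J6: z=[-0.7668, 0.6375, 0.0749] o=[-0.8840, 1.5200, -1.2190] → [-0.2552, -0.3418, 0.2974, -0.7668, 0.6375, 0.0749]
V = J·q̇ = [0.0469, -1.6711, -0.3844, -1.3643, -0.5160, 0.5733]

0.0469 -1.6711 -0.3844 -1.3643 -0.5160 0.5733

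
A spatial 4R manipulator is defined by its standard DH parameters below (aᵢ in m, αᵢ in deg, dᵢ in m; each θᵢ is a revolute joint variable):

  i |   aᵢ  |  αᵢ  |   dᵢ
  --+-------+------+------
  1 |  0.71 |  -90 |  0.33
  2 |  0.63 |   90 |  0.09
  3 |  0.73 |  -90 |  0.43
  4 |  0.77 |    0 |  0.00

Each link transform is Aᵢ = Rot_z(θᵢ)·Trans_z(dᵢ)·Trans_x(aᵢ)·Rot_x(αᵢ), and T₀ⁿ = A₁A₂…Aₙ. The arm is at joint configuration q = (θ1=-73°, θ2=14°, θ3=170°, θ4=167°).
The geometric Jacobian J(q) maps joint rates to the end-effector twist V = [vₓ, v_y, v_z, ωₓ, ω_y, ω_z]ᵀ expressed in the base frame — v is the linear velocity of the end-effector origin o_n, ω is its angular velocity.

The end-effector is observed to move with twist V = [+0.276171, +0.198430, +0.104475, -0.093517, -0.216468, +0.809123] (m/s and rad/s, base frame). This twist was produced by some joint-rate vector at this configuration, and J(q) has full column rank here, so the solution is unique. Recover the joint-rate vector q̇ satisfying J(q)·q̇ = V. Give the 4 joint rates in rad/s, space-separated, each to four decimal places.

0.2170 -0.3290 0.6180 -0.1790

o_n = [0.4928, -1.3162, 0.4219]
J₁: ẑ×o_n = [1.3162, 0.4928, -0.0000], ω = ẑ
J2: z=[0.9563, 0.2924, 0.0000] o=[0.2076, -0.6790, 0.3300] → [0.0269, -0.0879, -0.6928, 0.9563, 0.2924, 0.0000]
J3: z=[0.0707, -0.2314, 0.9703] o=[0.4724, -1.2372, 0.1776] → [0.0201, 0.0026, -0.0009, 0.0707, -0.2314, 0.9703]
J4: z=[-0.9910, -0.1268, 0.0420] o=[0.4201, -0.6326, 0.7687] → [0.0727, -0.3407, 0.6867, -0.9910, -0.1268, 0.0420]
q̇ = J⁺·V = [0.2170, -0.3290, 0.6180, -0.1790]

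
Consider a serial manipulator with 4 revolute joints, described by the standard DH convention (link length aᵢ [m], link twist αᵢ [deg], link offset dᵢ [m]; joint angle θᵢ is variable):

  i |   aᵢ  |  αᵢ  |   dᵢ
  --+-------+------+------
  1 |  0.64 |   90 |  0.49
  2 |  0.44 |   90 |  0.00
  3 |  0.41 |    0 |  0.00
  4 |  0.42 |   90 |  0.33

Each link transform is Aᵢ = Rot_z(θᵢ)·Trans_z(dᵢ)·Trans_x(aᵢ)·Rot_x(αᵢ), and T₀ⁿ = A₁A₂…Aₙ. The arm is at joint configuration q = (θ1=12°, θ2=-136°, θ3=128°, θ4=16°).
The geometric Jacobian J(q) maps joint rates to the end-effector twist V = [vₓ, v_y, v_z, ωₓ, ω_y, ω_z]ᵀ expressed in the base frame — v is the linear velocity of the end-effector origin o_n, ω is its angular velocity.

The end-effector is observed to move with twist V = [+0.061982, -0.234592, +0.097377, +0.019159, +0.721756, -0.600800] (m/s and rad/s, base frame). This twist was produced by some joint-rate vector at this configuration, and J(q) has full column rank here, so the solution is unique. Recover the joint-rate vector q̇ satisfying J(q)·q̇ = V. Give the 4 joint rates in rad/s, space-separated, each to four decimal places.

o_n = [0.6274, -0.4493, 0.8331]
J₁: ẑ×o_n = [0.4493, 0.6274, -0.0000], ω = ẑ
J2: z=[0.2079, -0.9781, 0.0000] o=[0.6260, 0.1331, 0.4900] → [-0.3356, -0.0713, -0.1197, 0.2079, -0.9781, 0.0000]
J3: z=[-0.6795, -0.1444, 0.7193] o=[0.3164, 0.0673, 0.1844] → [0.2779, 0.6645, 0.3959, -0.6795, -0.1444, 0.7193]
J4: z=[-0.6795, -0.1444, 0.7193] o=[0.5612, -0.2110, 0.3597] → [0.1031, 0.3693, 0.1715, -0.6795, -0.1444, 0.7193]
q̇ = J⁺·V = [-0.4260, -0.7020, 0.2450, -0.4880]

-0.4260 -0.7020 0.2450 -0.4880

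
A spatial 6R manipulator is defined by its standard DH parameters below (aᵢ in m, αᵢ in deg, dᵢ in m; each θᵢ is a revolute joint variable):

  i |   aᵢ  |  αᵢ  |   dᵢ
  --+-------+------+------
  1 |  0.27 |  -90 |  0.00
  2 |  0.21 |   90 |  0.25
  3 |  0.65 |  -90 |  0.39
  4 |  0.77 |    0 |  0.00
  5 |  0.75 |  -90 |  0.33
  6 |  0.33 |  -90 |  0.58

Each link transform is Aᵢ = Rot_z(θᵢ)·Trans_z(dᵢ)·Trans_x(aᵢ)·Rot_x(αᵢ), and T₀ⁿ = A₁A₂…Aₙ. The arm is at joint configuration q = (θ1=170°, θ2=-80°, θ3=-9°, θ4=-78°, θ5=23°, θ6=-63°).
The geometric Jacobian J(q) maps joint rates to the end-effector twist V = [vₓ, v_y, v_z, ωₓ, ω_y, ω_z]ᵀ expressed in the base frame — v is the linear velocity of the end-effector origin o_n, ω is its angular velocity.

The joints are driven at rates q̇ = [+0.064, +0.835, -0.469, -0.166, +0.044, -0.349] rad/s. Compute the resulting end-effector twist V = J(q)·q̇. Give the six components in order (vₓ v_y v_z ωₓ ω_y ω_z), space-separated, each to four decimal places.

-1.6539 1.1539 0.9168 -0.3410 -0.7108 -0.2796

o_n = [0.7767, -0.7305, 2.3238]
J₁: ẑ×o_n = [0.7305, 0.7767, -0.0000], ω = ẑ
J2: z=[-0.1736, -0.9848, 0.0000] o=[-0.2659, 0.0469, 0.0000] → [-2.2885, 0.4035, 1.1617, -0.1736, -0.9848, 0.0000]
J3: z=[0.9698, -0.1710, 0.1736] o=[-0.3452, -0.1930, 0.2068] → [-0.2687, -1.8583, -0.3295, 0.9698, -0.1710, 0.1736]
J4: z=[-0.1983, -0.9680, 0.1541] o=[-0.0591, -0.1402, 0.9068] → [-1.2807, 0.4097, 0.9260, -0.1983, -0.9680, 0.1541]
J5: z=[-0.1983, -0.9680, 0.1541] o=[0.6487, -0.2396, 1.1933] → [-1.0187, 0.2439, 0.2212, -0.1983, -0.9680, 0.1541]
J6: z=[-0.6724, 0.2487, 0.6972] o=[1.1181, -0.5850, 1.7692] → [0.2394, 0.1348, 0.1828, -0.6724, 0.2487, 0.6972]
V = J·q̇ = [-1.6539, 1.1539, 0.9168, -0.3410, -0.7108, -0.2796]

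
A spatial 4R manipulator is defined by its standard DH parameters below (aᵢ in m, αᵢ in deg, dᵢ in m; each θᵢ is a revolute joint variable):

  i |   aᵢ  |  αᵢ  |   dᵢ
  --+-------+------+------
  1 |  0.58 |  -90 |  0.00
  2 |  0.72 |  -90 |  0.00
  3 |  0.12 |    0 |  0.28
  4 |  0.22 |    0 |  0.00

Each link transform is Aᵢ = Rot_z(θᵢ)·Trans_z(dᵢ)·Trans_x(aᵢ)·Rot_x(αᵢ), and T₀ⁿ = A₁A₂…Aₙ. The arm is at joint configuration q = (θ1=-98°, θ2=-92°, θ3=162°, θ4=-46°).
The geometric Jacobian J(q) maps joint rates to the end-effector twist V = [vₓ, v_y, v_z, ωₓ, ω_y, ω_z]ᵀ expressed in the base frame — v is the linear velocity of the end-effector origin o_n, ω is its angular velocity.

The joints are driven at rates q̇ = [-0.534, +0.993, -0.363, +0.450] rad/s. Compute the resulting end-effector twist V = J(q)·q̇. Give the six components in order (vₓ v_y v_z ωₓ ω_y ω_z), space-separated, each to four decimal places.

-0.5323 -0.3190 -0.2640 0.9712 -0.2243 -0.5310

o_n = [-0.3497, -0.8012, 0.5189]
J₁: ẑ×o_n = [0.8012, -0.3497, 0.0000], ω = ẑ
J2: z=[0.9903, -0.1392, 0.0000] o=[-0.0807, -0.5744, 0.0000] → [-0.0722, -0.5138, -0.2621, 0.9903, -0.1392, 0.0000]
J3: z=[-0.1391, -0.9897, 0.0349] o=[-0.0772, -0.5495, 0.7196] → [0.2074, -0.0374, -0.2347, -0.1391, -0.9897, 0.0349]
J4: z=[-0.1391, -0.9897, 0.0349] o=[-0.1534, -0.8254, 0.6153] → [0.0945, -0.0203, -0.1976, -0.1391, -0.9897, 0.0349]
V = J·q̇ = [-0.5323, -0.3190, -0.2640, 0.9712, -0.2243, -0.5310]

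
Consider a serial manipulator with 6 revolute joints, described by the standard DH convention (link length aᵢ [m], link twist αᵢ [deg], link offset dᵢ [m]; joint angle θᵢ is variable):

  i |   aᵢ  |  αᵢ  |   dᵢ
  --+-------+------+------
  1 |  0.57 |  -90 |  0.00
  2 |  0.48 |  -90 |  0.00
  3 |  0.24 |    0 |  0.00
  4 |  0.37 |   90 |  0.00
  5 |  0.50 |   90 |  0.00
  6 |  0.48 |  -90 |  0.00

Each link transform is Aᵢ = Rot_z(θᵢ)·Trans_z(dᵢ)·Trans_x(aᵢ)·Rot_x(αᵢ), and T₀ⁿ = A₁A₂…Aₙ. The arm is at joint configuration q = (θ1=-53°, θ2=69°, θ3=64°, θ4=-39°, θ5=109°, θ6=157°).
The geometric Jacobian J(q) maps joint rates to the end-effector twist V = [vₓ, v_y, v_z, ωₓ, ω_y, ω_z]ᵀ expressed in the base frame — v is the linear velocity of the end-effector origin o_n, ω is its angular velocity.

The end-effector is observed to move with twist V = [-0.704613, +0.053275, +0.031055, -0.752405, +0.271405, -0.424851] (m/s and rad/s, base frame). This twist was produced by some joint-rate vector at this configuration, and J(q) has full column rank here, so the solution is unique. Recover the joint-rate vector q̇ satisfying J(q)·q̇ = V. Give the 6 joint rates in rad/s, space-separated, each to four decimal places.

0.0850 0.5530 0.6320 -0.0420 -0.7980 0.6690

o_n = [0.3691, -0.8123, -0.9371]
J₁: ẑ×o_n = [0.8123, 0.3691, -0.0000], ω = ẑ
J2: z=[0.7986, 0.6018, 0.0000] o=[0.3430, -0.4552, 0.0000] → [-0.5640, 0.7484, -0.3008, 0.7986, 0.6018, 0.0000]
J3: z=[-0.5618, 0.7456, -0.3584] o=[0.4466, -0.5926, -0.4481] → [-0.4433, -0.2469, 0.1812, -0.5618, 0.7456, -0.3584]
J4: z=[-0.5618, 0.7456, -0.3584] o=[0.2970, -0.7525, -0.5463] → [-0.3127, -0.2454, -0.0202, -0.5618, 0.7456, -0.3584]
J5: z=[0.8150, 0.4245, -0.3945] o=[0.2444, -0.9426, -0.8594] → [0.0184, 0.0141, 0.0533, 0.8150, 0.4245, -0.3945]
J6: z=[-0.3172, -0.2430, -0.9167] o=[0.0019, -0.5065, -0.8911] → [-0.2691, -0.3511, 0.1862, -0.3172, -0.2430, -0.9167]
q̇ = J⁺·V = [0.0850, 0.5530, 0.6320, -0.0420, -0.7980, 0.6690]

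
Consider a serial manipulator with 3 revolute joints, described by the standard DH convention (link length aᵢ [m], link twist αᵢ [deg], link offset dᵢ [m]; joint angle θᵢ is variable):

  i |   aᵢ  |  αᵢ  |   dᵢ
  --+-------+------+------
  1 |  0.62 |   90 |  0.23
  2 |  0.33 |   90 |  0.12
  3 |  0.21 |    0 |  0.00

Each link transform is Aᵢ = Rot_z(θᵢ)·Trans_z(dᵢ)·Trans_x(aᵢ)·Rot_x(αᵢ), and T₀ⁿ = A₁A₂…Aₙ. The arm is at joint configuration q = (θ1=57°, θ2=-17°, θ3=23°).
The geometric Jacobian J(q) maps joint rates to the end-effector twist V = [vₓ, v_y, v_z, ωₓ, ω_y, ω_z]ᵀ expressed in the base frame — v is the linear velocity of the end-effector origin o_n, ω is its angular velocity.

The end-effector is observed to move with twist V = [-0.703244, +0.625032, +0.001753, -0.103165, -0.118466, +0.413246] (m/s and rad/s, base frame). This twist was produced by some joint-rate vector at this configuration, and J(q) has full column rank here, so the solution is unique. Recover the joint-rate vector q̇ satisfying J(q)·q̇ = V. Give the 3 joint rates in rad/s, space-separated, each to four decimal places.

0.9220 -0.0220 0.5320

o_n = [0.7797, 0.8296, 0.0770]
J₁: ẑ×o_n = [-0.8296, 0.7797, 0.0000], ω = ẑ
J2: z=[0.8387, -0.5446, 0.0000] o=[0.3377, 0.5200, 0.2300] → [0.0833, 0.1283, 0.5004, 0.8387, -0.5446, 0.0000]
J3: z=[-0.1592, -0.2452, -0.9563] o=[0.6102, 0.7193, 0.1335] → [0.1194, -0.1711, 0.0240, -0.1592, -0.2452, -0.9563]
q̇ = J⁺·V = [0.9220, -0.0220, 0.5320]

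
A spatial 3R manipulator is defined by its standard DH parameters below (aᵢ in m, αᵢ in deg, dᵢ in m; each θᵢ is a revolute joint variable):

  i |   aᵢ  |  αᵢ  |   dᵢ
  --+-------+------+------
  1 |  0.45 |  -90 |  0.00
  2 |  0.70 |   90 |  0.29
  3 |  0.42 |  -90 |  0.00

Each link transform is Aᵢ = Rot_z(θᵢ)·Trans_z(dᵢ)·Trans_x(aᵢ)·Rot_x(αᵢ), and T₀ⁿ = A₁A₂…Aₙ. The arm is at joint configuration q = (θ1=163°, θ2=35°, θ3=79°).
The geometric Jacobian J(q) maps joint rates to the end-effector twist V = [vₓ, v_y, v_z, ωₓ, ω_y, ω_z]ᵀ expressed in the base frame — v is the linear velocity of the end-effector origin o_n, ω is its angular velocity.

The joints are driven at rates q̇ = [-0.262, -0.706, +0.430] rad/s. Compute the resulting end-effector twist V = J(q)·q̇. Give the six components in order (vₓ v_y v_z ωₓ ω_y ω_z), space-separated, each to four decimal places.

-0.2658 0.3436 0.5529 -0.0294 0.7473 0.0902

o_n = [-1.2468, -0.3532, -0.4475]
J₁: ẑ×o_n = [0.3532, -1.2468, 0.0000], ω = ẑ
J2: z=[-0.2924, -0.9563, 0.0000] o=[-0.4303, 0.1316, 0.0000] → [0.4279, -0.1308, -0.6391, -0.2924, -0.9563, 0.0000]
J3: z=[-0.5485, 0.1677, 0.8192] o=[-1.0635, 0.0219, -0.4015] → [0.2995, -0.1754, 0.2365, -0.5485, 0.1677, 0.8192]
V = J·q̇ = [-0.2658, 0.3436, 0.5529, -0.0294, 0.7473, 0.0902]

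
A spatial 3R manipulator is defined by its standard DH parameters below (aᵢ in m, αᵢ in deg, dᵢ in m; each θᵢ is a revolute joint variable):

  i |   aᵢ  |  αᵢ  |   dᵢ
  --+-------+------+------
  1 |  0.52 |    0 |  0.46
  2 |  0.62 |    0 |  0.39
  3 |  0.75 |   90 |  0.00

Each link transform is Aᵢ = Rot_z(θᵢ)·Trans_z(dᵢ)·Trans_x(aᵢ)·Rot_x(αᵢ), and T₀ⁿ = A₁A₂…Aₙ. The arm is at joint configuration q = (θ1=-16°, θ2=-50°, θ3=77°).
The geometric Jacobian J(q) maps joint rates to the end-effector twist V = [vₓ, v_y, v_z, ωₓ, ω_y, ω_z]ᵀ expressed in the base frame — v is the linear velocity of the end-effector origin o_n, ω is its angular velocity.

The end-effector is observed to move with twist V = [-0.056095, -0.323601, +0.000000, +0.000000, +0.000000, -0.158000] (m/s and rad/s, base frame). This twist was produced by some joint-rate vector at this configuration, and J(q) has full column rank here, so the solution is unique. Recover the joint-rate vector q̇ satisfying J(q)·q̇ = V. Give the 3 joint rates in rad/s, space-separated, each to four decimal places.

-0.3950 0.3560 -0.1190

o_n = [1.4883, -0.5666, 0.8500]
J₁: ẑ×o_n = [0.5666, 1.4883, -0.0000], ω = ẑ
J2: z=[0.0000, 0.0000, 1.0000] o=[0.4999, -0.1433, 0.4600] → [0.4233, 0.9884, -0.0000, 0.0000, 0.0000, 1.0000]
J3: z=[0.0000, 0.0000, 1.0000] o=[0.7520, -0.7097, 0.8500] → [-0.1431, 0.7362, 0.0000, 0.0000, 0.0000, 1.0000]
q̇ = J⁺·V = [-0.3950, 0.3560, -0.1190]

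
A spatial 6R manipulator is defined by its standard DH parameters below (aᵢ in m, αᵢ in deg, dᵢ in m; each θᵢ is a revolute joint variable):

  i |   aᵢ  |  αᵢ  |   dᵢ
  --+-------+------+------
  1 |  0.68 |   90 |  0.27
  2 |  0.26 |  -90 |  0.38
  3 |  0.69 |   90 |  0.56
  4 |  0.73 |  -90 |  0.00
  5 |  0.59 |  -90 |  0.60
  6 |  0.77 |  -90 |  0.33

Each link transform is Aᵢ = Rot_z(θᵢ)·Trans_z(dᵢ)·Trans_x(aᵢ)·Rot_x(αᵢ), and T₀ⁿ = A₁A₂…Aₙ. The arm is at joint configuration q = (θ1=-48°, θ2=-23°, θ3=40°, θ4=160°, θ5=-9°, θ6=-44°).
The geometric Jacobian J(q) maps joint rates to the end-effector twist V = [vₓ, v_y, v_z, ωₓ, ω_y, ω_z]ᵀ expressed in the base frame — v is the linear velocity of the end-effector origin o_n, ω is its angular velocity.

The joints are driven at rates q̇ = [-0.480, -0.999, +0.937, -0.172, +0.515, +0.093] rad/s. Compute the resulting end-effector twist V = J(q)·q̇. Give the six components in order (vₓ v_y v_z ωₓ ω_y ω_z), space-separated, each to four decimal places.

o_n = [-1.0221, -0.6999, 0.7882]
J₁: ẑ×o_n = [0.6999, -1.0221, 0.0000], ω = ẑ
J2: z=[-0.7431, -0.6691, 0.0000] o=[0.4550, -0.5053, 0.2700] → [-0.3467, 0.3851, -0.8438, -0.7431, -0.6691, 0.0000]
J3: z=[0.2615, -0.2904, 0.9205] o=[0.3328, -0.9375, 0.1684] → [-0.3986, -1.4092, -0.3313, 0.2615, -0.2904, 0.9205]
J4: z=[-0.1734, -0.9523, -0.2512] o=[1.1343, -1.1649, 0.4774] → [-0.1792, 0.5955, -2.1342, -0.1734, -0.9523, -0.2512]
J5: z=[-0.5704, 0.3050, -0.7626] o=[0.5483, -1.1729, 0.9125] → [0.3228, 1.1267, 0.2091, -0.5704, 0.3050, -0.7626]
J6: z=[0.0456, 0.9388, 0.3413] o=[-0.2778, -1.0843, 0.7791] → [-0.1227, -0.2545, 0.7163, 0.0456, 0.9388, 0.3413]
V = J·q̇ = [-0.1774, -0.7604, 1.0739, 0.7277, 0.8046, 0.0647]

-0.1774 -0.7604 1.0739 0.7277 0.8046 0.0647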